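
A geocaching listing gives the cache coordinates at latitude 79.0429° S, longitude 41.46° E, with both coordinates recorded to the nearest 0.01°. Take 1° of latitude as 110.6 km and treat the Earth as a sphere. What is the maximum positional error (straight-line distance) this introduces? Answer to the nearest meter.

Rounding to 2 decimal places leaves each coordinate within ±0.005° of the true value.
North–south component: 0.005° × 110600 = 553 m.
Longitude error → 0.005 × 110600 × cos 79.0429° = 0.005 × 110600 × 0.1901 ≈ 105.111 m.
Worst case both components are at the extreme and orthogonal: √(553² + 105.111²) ≈ 562.901 m.

563 meters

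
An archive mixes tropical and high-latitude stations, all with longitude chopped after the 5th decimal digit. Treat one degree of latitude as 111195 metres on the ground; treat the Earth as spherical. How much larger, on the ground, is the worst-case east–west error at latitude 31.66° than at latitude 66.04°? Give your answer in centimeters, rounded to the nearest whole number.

Truncating at 5 decimal places can drop up to a full unit in the last place, so the longitude may be off by as much as 1e-05°.
Error at 31.66° = 1e-05° × 111195 × cos 31.66° ≈ 1.1119 × 0.8512 = 0.94647 m.
Error at 66.04° = 1e-05° × 111195 × cos 66.04° ≈ 1.1119 × 0.4061 = 0.45156 m.
So the lower-latitude error exceeds the higher by 0.94647 − 0.45156 = 0.49491 m.
That is 0.494906 m = 49.491 cm.

49 centimeters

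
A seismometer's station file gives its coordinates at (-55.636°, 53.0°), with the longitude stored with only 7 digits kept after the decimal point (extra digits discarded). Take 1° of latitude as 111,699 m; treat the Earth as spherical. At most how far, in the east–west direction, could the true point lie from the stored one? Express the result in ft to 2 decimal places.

Truncating at 7 decimal places can drop up to a full unit in the last place, so the longitude may be off by as much as 1e-07°.
At latitude 55.636° a degree of longitude spans 111699 m × cos 55.636° = 111699 × 0.5644 ≈ 63048.3 m.
East–west error: 1e-07° × 63048.3 m/° ≈ 0.00630483 m.
Converting: 0.00630483 m × 3.2808 ft/m ≈ 0.020685 ft.

0.02 ft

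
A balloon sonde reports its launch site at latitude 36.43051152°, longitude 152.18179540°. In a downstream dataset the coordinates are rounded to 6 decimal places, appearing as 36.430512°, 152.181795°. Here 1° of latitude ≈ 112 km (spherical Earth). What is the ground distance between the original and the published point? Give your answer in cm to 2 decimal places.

Δlat = 36.43051152 − 36.430512 = -0.00000048°; Δlon = 152.18179540 − 152.181795 = +0.00000040°.
North–south shift: -0.00000048 × 112000 = -0.05376 m.
E–W at 36.4305°: 0.00000040° × 112000 × cos 36.4305° = 0.00000040 × 112000 × 0.8046 ≈ 0.0360451 m.
Hypotenuse of the two orthogonal shifts: √(0.05376² + 0.0360451²) = 0.0647255 m.
That is 0.0647255 m = 6.4725 cm.

6.47 cm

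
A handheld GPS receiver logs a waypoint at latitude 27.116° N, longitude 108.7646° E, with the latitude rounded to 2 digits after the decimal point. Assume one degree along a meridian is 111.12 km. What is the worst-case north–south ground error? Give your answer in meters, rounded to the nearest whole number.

556 meters

Rounding to 2 decimal places leaves the latitude within ±0.005° of the true value.
North–south distance: 0.005° × 111120 m/° = 555.6 m.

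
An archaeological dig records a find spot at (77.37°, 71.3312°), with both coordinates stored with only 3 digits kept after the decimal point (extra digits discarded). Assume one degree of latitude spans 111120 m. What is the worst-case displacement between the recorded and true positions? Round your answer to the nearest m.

Truncating at 3 decimal places can drop up to a full unit in the last place, so each coordinate may be off by as much as 0.001°.
Latitude error → 0.001 × 111120 = 111.12 m along the meridian.
East–west component at 77.37°: 0.001° × 111120 × cos 77.37° ≈ 0.001 × 24296.9 ≈ 24.2969 m.
Worst case both components are at the extreme and orthogonal: √(111.12² + 24.2969²) ≈ 113.745 m.

114 m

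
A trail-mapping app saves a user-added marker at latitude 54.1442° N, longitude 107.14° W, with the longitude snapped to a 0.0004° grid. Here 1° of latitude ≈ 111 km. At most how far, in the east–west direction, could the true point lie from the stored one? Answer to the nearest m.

With a 0.0004° grid the true value lies within half a step, ±0.0004°/2 = ±0.0002°, of the stored one.
Parallels shrink by cos φ, so at 54.1442° a degree of longitude is 111000 × 0.5857 ≈ 65017.9 m.
So at most 0.0002° × 65017.9 ≈ 13.0036 m east–west.

13 m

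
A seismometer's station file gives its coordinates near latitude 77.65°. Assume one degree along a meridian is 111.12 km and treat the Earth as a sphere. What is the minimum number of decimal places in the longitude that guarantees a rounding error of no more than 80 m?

3

At 77.65° one degree of longitude covers 111120 × cos 77.65° ≈ 111120 × 0.2139 ≈ 23766.7 m.
N decimal places → at most half a unit in the last place, 0.5 × 10⁻ᴺ° = 23766.7/2 × 10⁻ᴺ m.
Setting 11883.3 × 10⁻ᴺ ≤ 80 gives 10ᴺ ≥ 148.5, i.e. N ≥ 2.17.
At 2 places the error can reach 119 m, but 3 places keeps it to 11.9 m.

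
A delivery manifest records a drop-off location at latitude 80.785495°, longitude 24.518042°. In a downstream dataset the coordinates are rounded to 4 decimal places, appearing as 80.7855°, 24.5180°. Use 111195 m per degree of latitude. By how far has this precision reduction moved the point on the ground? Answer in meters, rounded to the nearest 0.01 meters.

0.93 meters

Δlat = 80.785495 − 80.7855 = -0.000005°; Δlon = 24.518042 − 24.5180 = +0.000042°.
North–south shift: -0.000005 × 111195 = -0.555975 m.
E–W at 80.7855°: 0.000042° × 111195 × cos 80.7855° = 0.000042 × 111195 × 0.1601 ≈ 0.747842 m.
Distance: √(0.555975² + 0.747842²) ≈ 0.931867 m.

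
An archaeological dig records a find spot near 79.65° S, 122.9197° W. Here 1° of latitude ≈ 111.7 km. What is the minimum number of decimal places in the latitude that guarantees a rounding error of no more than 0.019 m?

7 decimal places

One degree of latitude covers 111700 m.
Rounding to N decimal places gives at most 0.5 × 10⁻ᴺ degrees of error, i.e. 0.5 × 10⁻ᴺ × 111700 m.
Need 0.5 × 111700 × 10⁻ᴺ ≤ 0.019 → 10⁻ᴺ ≤ 3.402e-07, so N ≥ 6.47.
At 6 places the error can reach 0.0558 m, but 7 places keeps it to 0.00558 m.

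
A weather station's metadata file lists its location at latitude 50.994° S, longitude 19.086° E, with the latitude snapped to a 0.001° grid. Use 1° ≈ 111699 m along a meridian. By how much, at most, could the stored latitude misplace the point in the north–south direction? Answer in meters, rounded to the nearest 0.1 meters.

55.8 meters

With a 0.001° grid the true value lies within half a step, ±0.001°/2 = ±0.0005°, of the stored one.
So the N–S error is at most 0.0005 × 111699 = 55.8495 m.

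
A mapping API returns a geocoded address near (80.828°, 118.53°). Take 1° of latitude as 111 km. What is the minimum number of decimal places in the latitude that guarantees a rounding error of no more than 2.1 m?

5 decimal places

One degree of latitude covers 111000 m.
With N decimal places the half-ulp bound is 0.5·10⁻ᴺ°, or 0.5·10⁻ᴺ × 111000 m on the ground.
Setting 55500 × 10⁻ᴺ ≤ 2.1 gives 10ᴺ ≥ 2.643e+04, i.e. N ≥ 4.42.
N = 4 would give 5.55 m (too coarse); N = 5 gives 0.555 m ≤ 2.1 m.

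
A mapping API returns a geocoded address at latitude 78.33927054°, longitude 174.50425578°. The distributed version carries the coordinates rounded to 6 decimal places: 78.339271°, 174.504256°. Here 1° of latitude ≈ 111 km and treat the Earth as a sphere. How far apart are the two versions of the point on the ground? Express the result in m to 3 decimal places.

0.051 m

Δlat = 78.33927054 − 78.339271 = -0.00000046°; Δlon = 174.50425578 − 174.504256 = -0.00000022°.
N–S: -0.00000046° × 111000 m/° = -0.05106 m.
E–W at 78.3393°: -0.00000022° × 111000 × cos 78.3393° = -0.00000022 × 111000 × 0.2021 ≈ -0.00493567 m.
Hypotenuse of the two orthogonal shifts: √(0.05106² + 0.00493567²) = 0.051298 m.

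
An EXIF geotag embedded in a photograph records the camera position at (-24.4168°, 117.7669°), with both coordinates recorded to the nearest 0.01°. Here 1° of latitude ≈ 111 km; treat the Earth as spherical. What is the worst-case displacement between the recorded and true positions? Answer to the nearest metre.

Rounding to 2 decimal places leaves each coordinate within ±0.005° of the true value.
N–S: 0.005° × 111000 m/° = 555 m.
Longitude error → 0.005 × 111000 × cos 24.4168° = 0.005 × 111000 × 0.9106 ≈ 505.362 m.
Worst case both components are at the extreme and orthogonal: √(555² + 505.362²) ≈ 750.61 m.

751 metres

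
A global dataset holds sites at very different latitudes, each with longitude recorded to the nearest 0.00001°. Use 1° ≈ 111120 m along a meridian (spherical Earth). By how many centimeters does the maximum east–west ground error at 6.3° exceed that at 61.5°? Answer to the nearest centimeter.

29 centimeters

Rounding to 5 decimal places leaves the longitude within ±5e-06° of the true value.
Error at 6.3° = 5e-06° × 111120 × cos 6.3° ≈ 0.5556 × 0.9940 = 0.55224 m.
At 61.5°: 5e-06° × 111120 × cos 61.5° = 5e-06 × 111120 × 0.4772 ≈ 0.26511 m.
Difference: 0.55224 − 0.26511 = 0.28714 m.
That is 0.287135 m = 28.714 cm.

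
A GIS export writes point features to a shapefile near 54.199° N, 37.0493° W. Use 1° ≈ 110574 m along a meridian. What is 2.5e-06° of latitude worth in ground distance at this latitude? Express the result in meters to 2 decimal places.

Along a meridian 2.5e-06° is 2.5e-06 × 110574 = 0.276435 m.

0.28 meters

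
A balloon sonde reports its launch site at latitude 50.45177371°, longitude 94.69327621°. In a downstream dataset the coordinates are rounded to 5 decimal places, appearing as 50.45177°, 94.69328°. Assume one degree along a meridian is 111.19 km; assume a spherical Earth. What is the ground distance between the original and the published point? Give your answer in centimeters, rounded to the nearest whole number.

Δlat = 50.45177371 − 50.45177 = +0.00000371°; Δlon = 94.69327621 − 94.69328 = -0.00000379°.
N–S: 0.00000371° × 111190 m/° = 0.412515 m.
East–west at this latitude: -0.00000379° × 111190 × cos 50.4518° ≈ -0.00000379 × 70797.7 = -0.268323 m.
Hypotenuse of the two orthogonal shifts: √(0.412515² + 0.268323²) = 0.492104 m.
That is 0.492104 m = 49.21 cm.

49 centimeters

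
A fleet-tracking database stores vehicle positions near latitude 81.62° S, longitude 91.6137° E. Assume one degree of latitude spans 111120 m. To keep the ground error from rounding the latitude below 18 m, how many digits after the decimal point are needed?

4

One degree of latitude covers 111120 m.
Rounding to N decimal places gives at most 0.5 × 10⁻ᴺ degrees of error, i.e. 0.5 × 10⁻ᴺ × 111120 m.
Need 0.5 × 111120 × 10⁻ᴺ ≤ 18 → 10⁻ᴺ ≤ 3.240e-04, so N ≥ 3.49.
At 3 places the error can reach 55.6 m, but 4 places keeps it to 5.56 m.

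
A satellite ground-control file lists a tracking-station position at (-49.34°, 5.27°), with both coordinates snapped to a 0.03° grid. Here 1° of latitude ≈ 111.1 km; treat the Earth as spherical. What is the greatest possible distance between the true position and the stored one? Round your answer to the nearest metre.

1989 metres

With a 0.03° grid the true value lies within half a step, ±0.03°/2 = ±0.015°, of the stored one.
N–S: 0.015° × 111100 m/° = 1666.5 m.
E–W at 49.34°: 0.015° × 111100 × cos 49.34° = 0.015 × 111100 × 0.6516 ≈ 1085.84 m.
Combining orthogonally: (1666.5² + 1085.84²)^½ ≈ 1989.04 m.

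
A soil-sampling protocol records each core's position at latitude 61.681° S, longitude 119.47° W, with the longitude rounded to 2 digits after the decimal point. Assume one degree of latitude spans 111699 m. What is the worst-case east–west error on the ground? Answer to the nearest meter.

Rounding to 2 decimal places leaves the longitude within ±0.005° of the true value.
Parallels shrink by cos φ, so at 61.681° a degree of longitude is 111699 × 0.4744 ≈ 52987.8 m.
Maximum E–W displacement: 0.005 × 52987.8 = 264.939 m.

265 meters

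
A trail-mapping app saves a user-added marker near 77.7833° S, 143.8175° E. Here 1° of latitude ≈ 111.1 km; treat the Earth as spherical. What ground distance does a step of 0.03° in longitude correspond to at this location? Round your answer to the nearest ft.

One degree of longitude here spans 111100 × cos 77.7833° = 111100 × 0.2116 ≈ 23509.8 m; 0.03° of that is 705.295 m.
In feet: 705.295 m ÷ 0.3048 ≈ 2314 ft.

2314 ft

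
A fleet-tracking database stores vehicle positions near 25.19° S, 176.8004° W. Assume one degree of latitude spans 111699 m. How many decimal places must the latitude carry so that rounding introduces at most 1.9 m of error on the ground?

5

One degree of latitude covers 111699 m.
With N decimal places the half-ulp bound is 0.5·10⁻ᴺ°, or 0.5·10⁻ᴺ × 111699 m on the ground.
Need 0.5 × 111699 × 10⁻ᴺ ≤ 1.9 → 10⁻ᴺ ≤ 3.402e-05, so N ≥ 4.47.
At 4 places the error can reach 5.58 m, but 5 places keeps it to 0.558 m.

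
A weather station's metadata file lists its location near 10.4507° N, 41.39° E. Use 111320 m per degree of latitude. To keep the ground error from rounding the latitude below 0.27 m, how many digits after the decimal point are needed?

One degree of latitude covers 111320 m.
Rounding to N decimal places gives at most 0.5 × 10⁻ᴺ degrees of error, i.e. 0.5 × 10⁻ᴺ × 111320 m.
Setting 55660 × 10⁻ᴺ ≤ 0.27 gives 10ᴺ ≥ 2.061e+05, i.e. N ≥ 5.31.
So 6 decimal places suffice (0.0557 m); 5 would allow up to 0.557 m.

6 decimal places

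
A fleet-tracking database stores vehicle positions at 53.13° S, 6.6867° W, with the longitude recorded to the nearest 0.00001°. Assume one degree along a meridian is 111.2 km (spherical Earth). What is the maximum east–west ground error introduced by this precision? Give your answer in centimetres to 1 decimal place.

33.4 centimetres

Rounding to 5 decimal places leaves the longitude within ±5e-06° of the true value.
Parallels shrink by cos φ, so at 53.13° a degree of longitude is 111200 × 0.6000 ≈ 66720.2 m.
So at most 5e-06° × 66720.2 ≈ 0.333601 m east–west.
That is 0.333601 m = 33.36 cm.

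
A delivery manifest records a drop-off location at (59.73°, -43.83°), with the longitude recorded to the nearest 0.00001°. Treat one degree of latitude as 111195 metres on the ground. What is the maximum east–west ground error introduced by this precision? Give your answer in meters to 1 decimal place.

0.3 meters

Rounding to 5 decimal places leaves the longitude within ±5e-06° of the true value.
One degree of longitude at 59.73° is 111195 × cos 59.73° ≈ 111195 × 0.5041 = 56050.7 m.
So at most 5e-06° × 56050.7 ≈ 0.280253 m east–west.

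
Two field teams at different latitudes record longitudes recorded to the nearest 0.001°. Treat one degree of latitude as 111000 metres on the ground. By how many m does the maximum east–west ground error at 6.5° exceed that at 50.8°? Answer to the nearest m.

20 m

Rounding to 3 decimal places leaves the longitude within ±0.0005° of the true value.
At 6.5°: 0.0005° × 111000 × cos 6.5° = 0.0005 × 111000 × 0.9936 ≈ 55.143 m.
Error at 50.8° = 0.0005° × 111000 × cos 50.8° ≈ 55.5 × 0.6320 = 35.078 m.
Difference: 55.143 − 35.078 = 20.066 m.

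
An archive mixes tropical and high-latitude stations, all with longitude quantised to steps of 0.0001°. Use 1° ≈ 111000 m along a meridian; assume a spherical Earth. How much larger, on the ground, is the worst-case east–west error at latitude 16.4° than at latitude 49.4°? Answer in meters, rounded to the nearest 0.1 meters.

With a 0.0001° grid the true value lies within half a step, ±0.0001°/2 = ±5e-05°, of the stored one.
Error at 16.4° = 5e-05° × 111000 × cos 16.4° ≈ 5.55 × 0.9593 = 5.3242 m.
Error at 49.4° = 5e-05° × 111000 × cos 49.4° ≈ 5.55 × 0.6508 = 3.6118 m.
So the lower-latitude error exceeds the higher by 5.3242 − 3.6118 = 1.7124 m.

1.7 meters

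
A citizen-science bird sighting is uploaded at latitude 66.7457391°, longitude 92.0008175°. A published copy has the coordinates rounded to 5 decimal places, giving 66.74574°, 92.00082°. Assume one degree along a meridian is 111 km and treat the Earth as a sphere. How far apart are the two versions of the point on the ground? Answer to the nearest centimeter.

15 centimeters

The latitude changed by -0.0000009° and the longitude by -0.0000025°.
N–S: -0.0000009° × 111000 m/° = -0.0999 m.
E–W at 66.7457°: -0.0000025° × 111000 × cos 66.7457° = -0.0000025 × 111000 × 0.3948 ≈ -0.10956 m.
Combined displacement = (0.0999² + 0.10956²)^½ ≈ 0.148268 m.
That is 0.148268 m = 14.827 cm.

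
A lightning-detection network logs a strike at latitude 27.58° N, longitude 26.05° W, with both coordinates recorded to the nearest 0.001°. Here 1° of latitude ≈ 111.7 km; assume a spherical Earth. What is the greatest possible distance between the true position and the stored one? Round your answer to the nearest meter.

Rounding to 3 decimal places leaves each coordinate within ±0.0005° of the true value.
Latitude error → 0.0005 × 111700 = 55.85 m along the meridian.
East–west component at 27.58°: 0.0005° × 111700 × cos 27.58° ≈ 0.0005 × 99007 ≈ 49.5035 m.
Combining orthogonally: (55.85² + 49.5035²)^½ ≈ 74.6312 m.

75 meters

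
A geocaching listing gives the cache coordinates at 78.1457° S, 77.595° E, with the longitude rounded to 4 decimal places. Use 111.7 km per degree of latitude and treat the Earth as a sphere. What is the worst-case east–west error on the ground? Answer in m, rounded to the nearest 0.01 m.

1.15 m

Rounding to 4 decimal places leaves the longitude within ±5e-05° of the true value.
At latitude 78.1457° a degree of longitude spans 111700 m × cos 78.1457° = 111700 × 0.2054 ≈ 22945.8 m.
Maximum E–W displacement: 5e-05 × 22945.8 = 1.14729 m.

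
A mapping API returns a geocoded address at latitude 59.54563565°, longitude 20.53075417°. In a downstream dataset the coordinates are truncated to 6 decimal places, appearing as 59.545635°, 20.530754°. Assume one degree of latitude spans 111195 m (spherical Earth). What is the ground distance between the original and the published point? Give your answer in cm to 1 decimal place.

Δlat = 59.54563565 − 59.545635 = +0.00000065°; Δlon = 20.53075417 − 20.530754 = +0.00000017°.
North–south shift: 0.00000065 × 111195 = 0.0722768 m.
E–W at 59.5456°: 0.00000017° × 111195 × cos 59.5456° = 0.00000017 × 111195 × 0.5069 ≈ 0.0095811 m.
Combined displacement = (0.0722768² + 0.0095811²)^½ ≈ 0.072909 m.
That is 0.072909 m = 7.2909 cm.

7.3 cm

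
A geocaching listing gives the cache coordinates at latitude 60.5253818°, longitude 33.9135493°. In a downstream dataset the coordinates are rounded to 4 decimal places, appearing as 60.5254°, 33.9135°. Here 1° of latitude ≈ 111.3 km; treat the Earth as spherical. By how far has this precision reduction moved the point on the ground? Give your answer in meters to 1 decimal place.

The latitude changed by -0.0000182° and the longitude by +0.0000493°.
North–south shift: -0.0000182 × 111300 = -2.02566 m.
E–W at 60.5254°: 0.0000493° × 111300 × cos 60.5254° = 0.0000493 × 111300 × 0.4920 ≈ 2.69985 m.
Distance: √(2.02566² + 2.69985²) ≈ 3.37528 m.

3.4 meters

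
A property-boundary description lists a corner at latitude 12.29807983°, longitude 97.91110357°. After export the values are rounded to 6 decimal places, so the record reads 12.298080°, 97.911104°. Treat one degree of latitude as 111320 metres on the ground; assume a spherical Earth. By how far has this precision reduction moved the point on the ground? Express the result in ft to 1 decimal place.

0.2 ft

Δlat = 12.29807983 − 12.298080 = -0.00000017°; Δlon = 97.91110357 − 97.911104 = -0.00000043°.
North–south shift: -0.00000017 × 111320 = -0.0189244 m.
East–west at this latitude: -0.00000043° × 111320 × cos 12.2981° ≈ -0.00000043 × 108766 = -0.0467692 m.
Hypotenuse of the two orthogonal shifts: √(0.0189244² + 0.0467692²) = 0.0504528 m.
Converting: 0.0504528 m × 3.2808 ft/m ≈ 0.16553 ft.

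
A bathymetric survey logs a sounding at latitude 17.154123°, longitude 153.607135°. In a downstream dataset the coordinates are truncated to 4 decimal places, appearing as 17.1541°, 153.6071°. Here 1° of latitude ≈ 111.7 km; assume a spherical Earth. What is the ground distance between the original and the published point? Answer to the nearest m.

5 m

Δlat = 17.154123 − 17.1541 = +0.000023°; Δlon = 153.607135 − 153.6071 = +0.000035°.
N–S: 0.000023° × 111700 m/° = 2.5691 m.
East–west at this latitude: 0.000035° × 111700 × cos 17.1541° ≈ 0.000035 × 106731 = 3.73559 m.
Distance: √(2.5691² + 3.73559²) ≈ 4.53375 m.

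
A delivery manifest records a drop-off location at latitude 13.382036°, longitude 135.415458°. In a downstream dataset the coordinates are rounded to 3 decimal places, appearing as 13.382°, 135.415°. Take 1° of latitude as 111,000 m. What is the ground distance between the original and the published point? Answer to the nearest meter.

50 meters

The latitude changed by +0.000036° and the longitude by +0.000458°.
N–S: 0.000036° × 111000 m/° = 3.996 m.
E–W at 13.382°: 0.000458° × 111000 × cos 13.382° = 0.000458 × 111000 × 0.9728 ≈ 49.4577 m.
Hypotenuse of the two orthogonal shifts: √(3.996² + 49.4577²) = 49.6188 m.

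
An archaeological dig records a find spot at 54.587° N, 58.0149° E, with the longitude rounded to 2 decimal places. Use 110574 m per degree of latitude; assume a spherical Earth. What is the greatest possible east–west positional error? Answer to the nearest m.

Rounding to 2 decimal places leaves the longitude within ±0.005° of the true value.
Parallels shrink by cos φ, so at 54.587° a degree of longitude is 110574 × 0.5795 ≈ 64073.9 m.
So at most 0.005° × 64073.9 ≈ 320.369 m east–west.

320 m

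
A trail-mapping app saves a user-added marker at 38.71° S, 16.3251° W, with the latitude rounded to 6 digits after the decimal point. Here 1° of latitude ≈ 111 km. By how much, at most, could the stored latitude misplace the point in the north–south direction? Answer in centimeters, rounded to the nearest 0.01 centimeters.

5.55 centimeters

Rounding to 6 decimal places leaves the latitude within ±5e-07° of the true value.
So the N–S error is at most 5e-07 × 111000 = 0.0555 m.
That is 0.0555 m = 5.55 cm.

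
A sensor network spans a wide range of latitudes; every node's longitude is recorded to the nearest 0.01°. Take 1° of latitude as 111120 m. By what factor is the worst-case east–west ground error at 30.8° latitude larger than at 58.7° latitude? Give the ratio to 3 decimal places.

1.653

Rounding to 2 decimal places leaves the longitude within ±0.005° of the true value.
Error at 30.8° = 0.005° × 111120 × cos 30.8° ≈ 555.6 × 0.8590 = 477.24 m.
Error at 58.7° = 0.005° × 111120 × cos 58.7° ≈ 555.6 × 0.5195 = 288.64 m.
Ratio: 477.24 / 288.64 = cos 30.8° / cos 58.7° ≈ 1.6534.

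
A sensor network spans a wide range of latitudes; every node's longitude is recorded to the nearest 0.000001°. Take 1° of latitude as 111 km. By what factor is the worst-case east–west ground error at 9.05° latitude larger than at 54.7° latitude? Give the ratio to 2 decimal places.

Rounding to 6 decimal places leaves the longitude within ±5e-07° of the true value.
Error at 9.05° = 5e-07° × 111000 × cos 9.05° ≈ 0.0555 × 0.9876 = 0.054809 m.
At 54.7°: 5e-07° × 111000 × cos 54.7° = 5e-07 × 111000 × 0.5779 ≈ 0.032071 m.
The ratio reduces to cos 9.05° / cos 54.7° = 0.9876/0.5779 ≈ 1.7090.

1.71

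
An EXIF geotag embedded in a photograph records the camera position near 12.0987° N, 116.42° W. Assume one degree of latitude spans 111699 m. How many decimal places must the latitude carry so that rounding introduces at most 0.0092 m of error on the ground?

7 decimal places

One degree of latitude covers 111699 m.
Rounding to N decimal places gives at most 0.5 × 10⁻ᴺ degrees of error, i.e. 0.5 × 10⁻ᴺ × 111699 m.
Need 0.5 × 111699 × 10⁻ᴺ ≤ 0.0092 → 10⁻ᴺ ≤ 1.647e-07, so N ≥ 6.78.
N = 6 would give 0.0558 m (too coarse); N = 7 gives 0.00558 m ≤ 0.0092 m.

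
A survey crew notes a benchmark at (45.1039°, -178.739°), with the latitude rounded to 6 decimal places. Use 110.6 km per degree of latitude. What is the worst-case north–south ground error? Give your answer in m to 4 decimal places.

0.0553 m

Rounding to 6 decimal places leaves the latitude within ±5e-07° of the true value.
North–south distance: 5e-07° × 110600 m/° = 0.0553 m.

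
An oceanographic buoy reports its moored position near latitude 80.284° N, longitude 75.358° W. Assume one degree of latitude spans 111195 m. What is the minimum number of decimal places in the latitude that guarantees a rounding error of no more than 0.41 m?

One degree of latitude covers 111195 m.
Rounding to N decimal places gives at most 0.5 × 10⁻ᴺ degrees of error, i.e. 0.5 × 10⁻ᴺ × 111195 m.
Setting 55597.5 × 10⁻ᴺ ≤ 0.41 gives 10ᴺ ≥ 1.356e+05, i.e. N ≥ 5.13.
So 6 decimal places suffice (0.0556 m); 5 would allow up to 0.556 m.

6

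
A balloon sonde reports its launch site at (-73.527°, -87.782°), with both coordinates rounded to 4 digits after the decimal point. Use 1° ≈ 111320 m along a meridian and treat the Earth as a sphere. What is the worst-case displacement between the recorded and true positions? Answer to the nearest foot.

Rounding to 4 decimal places leaves each coordinate within ±5e-05° of the true value.
N–S: 5e-05° × 111320 m/° = 5.566 m.
Longitude error → 5e-05 × 111320 × cos 73.527° = 5e-05 × 111320 × 0.2836 ≈ 1.57831 m.
Worst case both components are at the extreme and orthogonal: √(5.566² + 1.57831²) ≈ 5.78545 m.
In feet: 5.78545 m ÷ 0.3048 ≈ 18.981 ft.

19 feet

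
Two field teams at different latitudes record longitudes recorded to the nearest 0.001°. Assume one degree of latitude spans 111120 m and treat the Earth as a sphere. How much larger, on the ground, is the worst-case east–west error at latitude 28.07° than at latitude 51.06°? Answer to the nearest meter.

Rounding to 3 decimal places leaves the longitude within ±0.0005° of the true value.
At 28.07°: 0.0005° × 111120 × cos 28.07° = 0.0005 × 111120 × 0.8824 ≈ 49.025 m.
Error at 51.06° = 0.0005° × 111120 × cos 51.06° ≈ 55.56 × 0.6285 = 34.92 m.
So the lower-latitude error exceeds the higher by 49.025 − 34.92 = 14.105 m.

14 meters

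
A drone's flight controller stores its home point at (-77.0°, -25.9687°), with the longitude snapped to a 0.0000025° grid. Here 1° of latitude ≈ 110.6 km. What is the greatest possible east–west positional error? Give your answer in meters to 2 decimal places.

0.03 meters

With a 0.0000025° grid the true value lies within half a step, ±0.0000025°/2 = ±1.25e-06°, of the stored one.
One degree of longitude at 77° is 110600 × cos 77° ≈ 110600 × 0.2250 = 24879.6 m.
Maximum E–W displacement: 1.25e-06 × 24879.6 = 0.0310995 m.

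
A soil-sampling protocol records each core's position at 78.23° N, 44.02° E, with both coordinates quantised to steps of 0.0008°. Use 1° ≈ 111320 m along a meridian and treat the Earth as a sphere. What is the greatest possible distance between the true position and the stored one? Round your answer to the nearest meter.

With a 0.0008° grid the true value lies within half a step, ±0.0008°/2 = ±0.0004°, of the stored one.
Latitude error → 0.0004 × 111320 = 44.528 m along the meridian.
East–west component at 78.23°: 0.0004° × 111320 × cos 78.23° ≈ 0.0004 × 22707.4 ≈ 9.08298 m.
The two errors are perpendicular, so the maximum displacement is √(44.528² + 9.08298²) ≈ 45.4449 m.

45 meters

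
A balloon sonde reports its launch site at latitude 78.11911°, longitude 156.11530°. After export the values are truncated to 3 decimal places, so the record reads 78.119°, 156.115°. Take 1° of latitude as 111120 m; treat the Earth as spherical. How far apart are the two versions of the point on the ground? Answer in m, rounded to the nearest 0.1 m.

Δlat = 78.11911 − 78.119 = +0.00011°; Δlon = 156.11530 − 156.115 = +0.00030°.
N–S: 0.00011° × 111120 m/° = 12.2232 m.
East–west at this latitude: 0.00030° × 111120 × cos 78.119° ≈ 0.00030 × 22877.4 = 6.86321 m.
Combined displacement = (12.2232² + 6.86321²)^½ ≈ 14.0182 m.

14.0 m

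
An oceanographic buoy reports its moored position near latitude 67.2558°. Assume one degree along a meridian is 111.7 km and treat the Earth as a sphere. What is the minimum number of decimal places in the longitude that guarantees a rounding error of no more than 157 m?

At 67.2558° one degree of longitude covers 111700 × cos 67.2558° ≈ 111700 × 0.3866 ≈ 43185.2 m.
N decimal places → at most half a unit in the last place, 0.5 × 10⁻ᴺ° = 43185.2/2 × 10⁻ᴺ m.
Setting 21592.6 × 10⁻ᴺ ≤ 157 gives 10ᴺ ≥ 137.5, i.e. N ≥ 2.14.
N = 2 would give 216 m (too coarse); N = 3 gives 21.6 m ≤ 157 m.

3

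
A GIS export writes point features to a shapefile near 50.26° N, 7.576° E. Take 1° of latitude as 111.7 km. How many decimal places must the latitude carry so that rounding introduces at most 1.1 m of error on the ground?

One degree of latitude covers 111700 m.
N decimal places → at most half a unit in the last place, 0.5 × 10⁻ᴺ° = 111700/2 × 10⁻ᴺ m.
Setting 55850 × 10⁻ᴺ ≤ 1.1 gives 10ᴺ ≥ 5.077e+04, i.e. N ≥ 4.71.
N = 4 would give 5.58 m (too coarse); N = 5 gives 0.558 m ≤ 1.1 m.

5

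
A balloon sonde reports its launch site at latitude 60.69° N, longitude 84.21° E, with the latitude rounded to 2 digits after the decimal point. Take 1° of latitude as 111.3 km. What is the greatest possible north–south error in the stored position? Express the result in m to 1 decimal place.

556.5 m

Rounding to 2 decimal places leaves the latitude within ±0.005° of the true value.
North–south distance: 0.005° × 111300 m/° = 556.5 m.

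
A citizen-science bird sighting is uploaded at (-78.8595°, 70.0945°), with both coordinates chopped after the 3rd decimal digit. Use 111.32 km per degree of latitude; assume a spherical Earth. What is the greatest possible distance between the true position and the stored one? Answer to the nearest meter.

113 meters

Truncating at 3 decimal places can drop up to a full unit in the last place, so each coordinate may be off by as much as 0.001°.
North–south component: 0.001° × 111320 = 111.32 m.
Longitude error → 0.001 × 111320 × cos 78.8595° = 0.001 × 111320 × 0.1932 ≈ 21.5088 m.
Worst case both components are at the extreme and orthogonal: √(111.32² + 21.5088²) ≈ 113.379 m.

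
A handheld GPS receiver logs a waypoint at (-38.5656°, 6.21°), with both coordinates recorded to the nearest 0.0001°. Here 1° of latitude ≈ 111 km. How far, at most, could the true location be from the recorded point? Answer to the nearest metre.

7 metres

Rounding to 4 decimal places leaves each coordinate within ±5e-05° of the true value.
North–south component: 5e-05° × 111000 = 5.55 m.
E–W at 38.5656°: 5e-05° × 111000 × cos 38.5656° = 5e-05 × 111000 × 0.7819 ≈ 4.33952 m.
Worst case both components are at the extreme and orthogonal: √(5.55² + 4.33952²) ≈ 7.04513 m.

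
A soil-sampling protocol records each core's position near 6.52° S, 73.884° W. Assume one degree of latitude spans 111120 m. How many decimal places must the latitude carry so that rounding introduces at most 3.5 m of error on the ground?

5 decimal places

One degree of latitude covers 111120 m.
With N decimal places the half-ulp bound is 0.5·10⁻ᴺ°, or 0.5·10⁻ᴺ × 111120 m on the ground.
Setting 55560 × 10⁻ᴺ ≤ 3.5 gives 10ᴺ ≥ 1.587e+04, i.e. N ≥ 4.20.
At 4 places the error can reach 5.56 m, but 5 places keeps it to 0.556 m.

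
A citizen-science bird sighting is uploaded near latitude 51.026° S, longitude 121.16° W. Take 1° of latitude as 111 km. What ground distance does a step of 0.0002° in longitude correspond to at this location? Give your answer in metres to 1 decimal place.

At 51.026° a degree of longitude is 111000 × cos 51.026° ≈ 69815.4 m, so 0.0002° corresponds to 13.9631 m.

14.0 metres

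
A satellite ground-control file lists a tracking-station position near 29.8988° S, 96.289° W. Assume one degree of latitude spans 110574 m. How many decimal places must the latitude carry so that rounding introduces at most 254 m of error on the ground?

One degree of latitude covers 110574 m.
N decimal places → at most half a unit in the last place, 0.5 × 10⁻ᴺ° = 110574/2 × 10⁻ᴺ m.
Setting 55287 × 10⁻ᴺ ≤ 254 gives 10ᴺ ≥ 217.7, i.e. N ≥ 2.34.
At 2 places the error can reach 553 m, but 3 places keeps it to 55.3 m.

3 decimal places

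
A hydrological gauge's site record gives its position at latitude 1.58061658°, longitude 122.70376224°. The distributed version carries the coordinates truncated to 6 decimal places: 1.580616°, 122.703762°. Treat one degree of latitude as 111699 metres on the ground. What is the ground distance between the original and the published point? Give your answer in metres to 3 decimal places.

The latitude changed by +0.00000058° and the longitude by +0.00000024°.
N–S: 0.00000058° × 111699 m/° = 0.0647854 m.
East–west at this latitude: 0.00000024° × 111699 × cos 1.58062° ≈ 0.00000024 × 111656 = 0.0267976 m.
Distance: √(0.0647854² + 0.0267976²) ≈ 0.0701089 m.

0.070 metres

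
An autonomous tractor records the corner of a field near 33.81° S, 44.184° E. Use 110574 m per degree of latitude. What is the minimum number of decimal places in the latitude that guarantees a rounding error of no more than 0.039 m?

One degree of latitude covers 110574 m.
With N decimal places the half-ulp bound is 0.5·10⁻ᴺ°, or 0.5·10⁻ᴺ × 110574 m on the ground.
Setting 55287 × 10⁻ᴺ ≤ 0.039 gives 10ᴺ ≥ 1.418e+06, i.e. N ≥ 6.15.
At 6 places the error can reach 0.0553 m, but 7 places keeps it to 0.00553 m.

7 decimal places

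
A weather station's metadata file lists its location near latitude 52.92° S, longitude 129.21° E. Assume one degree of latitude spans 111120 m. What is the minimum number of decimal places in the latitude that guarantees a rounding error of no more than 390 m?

One degree of latitude covers 111120 m.
N decimal places → at most half a unit in the last place, 0.5 × 10⁻ᴺ° = 111120/2 × 10⁻ᴺ m.
Need 0.5 × 111120 × 10⁻ᴺ ≤ 390 → 10⁻ᴺ ≤ 7.019e-03, so N ≥ 2.15.
So 3 decimal places suffice (55.6 m); 2 would allow up to 556 m.

3 decimal places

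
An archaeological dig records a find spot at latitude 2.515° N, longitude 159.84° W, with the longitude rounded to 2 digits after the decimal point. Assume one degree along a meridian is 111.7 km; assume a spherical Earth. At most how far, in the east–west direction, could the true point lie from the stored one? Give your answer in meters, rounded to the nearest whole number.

Rounding to 2 decimal places leaves the longitude within ±0.005° of the true value.
Parallels shrink by cos φ, so at 2.515° a degree of longitude is 111700 × 0.9990 ≈ 111592 m.
So at most 0.005° × 111592 ≈ 557.962 m east–west.

558 meters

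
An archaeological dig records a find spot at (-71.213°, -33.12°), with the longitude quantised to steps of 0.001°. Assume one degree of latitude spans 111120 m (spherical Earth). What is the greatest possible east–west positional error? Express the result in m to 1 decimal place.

With a 0.001° grid the true value lies within half a step, ±0.001°/2 = ±0.0005°, of the stored one.
Parallels shrink by cos φ, so at 71.213° a degree of longitude is 111120 × 0.3221 ≈ 35786.3 m.
Maximum E–W displacement: 0.0005 × 35786.3 = 17.8931 m.

17.9 m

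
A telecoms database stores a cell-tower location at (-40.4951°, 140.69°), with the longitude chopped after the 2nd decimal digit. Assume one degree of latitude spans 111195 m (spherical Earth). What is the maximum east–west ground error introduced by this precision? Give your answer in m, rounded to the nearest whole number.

846 m

Truncating at 2 decimal places can drop up to a full unit in the last place, so the longitude may be off by as much as 0.01°.
Parallels shrink by cos φ, so at 40.4951° a degree of longitude is 111195 × 0.7605 ≈ 84559.5 m.
Maximum E–W displacement: 0.01 × 84559.5 = 845.595 m.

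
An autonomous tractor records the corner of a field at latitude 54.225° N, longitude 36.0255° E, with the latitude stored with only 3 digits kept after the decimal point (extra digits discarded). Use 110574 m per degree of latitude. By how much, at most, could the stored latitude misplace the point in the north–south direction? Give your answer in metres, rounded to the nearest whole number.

111 metres

Truncating at 3 decimal places can drop up to a full unit in the last place, so the latitude may be off by as much as 0.001°.
North–south distance: 0.001° × 110574 m/° = 110.574 m.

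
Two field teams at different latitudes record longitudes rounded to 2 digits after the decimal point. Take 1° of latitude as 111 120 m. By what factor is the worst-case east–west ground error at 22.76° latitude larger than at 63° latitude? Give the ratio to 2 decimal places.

2.03

Rounding to 2 decimal places leaves the longitude within ±0.005° of the true value.
At 22.76°: 0.005° × 111120 × cos 22.76° = 0.005 × 111120 × 0.9221 ≈ 512.34 m.
At 63°: 0.005° × 111120 × cos 63° = 0.005 × 111120 × 0.4540 ≈ 252.24 m.
The ratio reduces to cos 22.76° / cos 63° = 0.9221/0.4540 ≈ 2.0312.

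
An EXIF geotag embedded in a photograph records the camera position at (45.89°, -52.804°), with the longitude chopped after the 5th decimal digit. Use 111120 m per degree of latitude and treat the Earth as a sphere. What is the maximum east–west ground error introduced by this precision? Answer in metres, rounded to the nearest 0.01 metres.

0.77 metres

Truncating at 5 decimal places can drop up to a full unit in the last place, so the longitude may be off by as much as 1e-05°.
Parallels shrink by cos φ, so at 45.89° a degree of longitude is 111120 × 0.6960 ≈ 77343.8 m.
So at most 1e-05° × 77343.8 ≈ 0.773438 m east–west.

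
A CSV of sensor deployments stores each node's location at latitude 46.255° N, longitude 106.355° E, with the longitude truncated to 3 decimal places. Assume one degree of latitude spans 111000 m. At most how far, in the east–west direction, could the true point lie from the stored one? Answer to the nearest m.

Truncating at 3 decimal places can drop up to a full unit in the last place, so the longitude may be off by as much as 0.001°.
At latitude 46.255° a degree of longitude spans 111000 m × cos 46.255° = 111000 × 0.6915 ≈ 76751 m.
East–west error: 0.001° × 76751 m/° ≈ 76.751 m.

77 m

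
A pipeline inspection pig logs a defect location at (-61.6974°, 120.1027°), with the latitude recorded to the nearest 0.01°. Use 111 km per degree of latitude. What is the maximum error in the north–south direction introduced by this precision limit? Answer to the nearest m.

555 m

Rounding to 2 decimal places leaves the latitude within ±0.005° of the true value.
North–south distance: 0.005° × 111000 m/° = 555 m.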